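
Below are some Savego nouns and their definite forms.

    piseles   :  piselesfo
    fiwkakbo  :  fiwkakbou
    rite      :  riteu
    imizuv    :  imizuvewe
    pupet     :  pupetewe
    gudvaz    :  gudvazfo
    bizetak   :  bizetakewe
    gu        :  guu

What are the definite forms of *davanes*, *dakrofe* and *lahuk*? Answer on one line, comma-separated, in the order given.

The pattern is sibilance of the final sound: -fo when the stem ends in a sibilant (*piseles*, *gudvaz*); -ewe when the stem ends in a non-sibilant consonant (*imizuv*, *pupet*, *bizetak*); -u when the stem ends in a vowel (*fiwkakbo*, *rite*, *gu*).
Since the final sound of *davanes* is /s/ (a sibilant), it takes -fo, giving *davanesfo*.
*dakrofe* — final sound /e/ (a vowel) → -u → *dakrofeu*.
The final sound of *lahuk* is /k/, which is a non-sibilant consonant, so the suffix is -ewe, giving *lahukewe*.

davanesfo, dakrofeu, lahukewe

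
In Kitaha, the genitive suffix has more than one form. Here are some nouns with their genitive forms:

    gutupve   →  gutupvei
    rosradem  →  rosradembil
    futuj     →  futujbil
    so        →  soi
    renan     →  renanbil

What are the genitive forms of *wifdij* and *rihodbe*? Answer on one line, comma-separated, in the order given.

wifdijbil, rihodbei

The pattern is consonant vs. vowel: -bil when the stem ends in a consonant (*rosradem*, *futuj*, *renan*); -i when the stem ends in a vowel (*gutupve*, *so*).
*wifdij* — final sound /j/ (a consonant) → -bil → *wifdijbil*.
The final sound of *rihodbe* is /e/, which is a vowel, so the suffix is -i, giving *rihodbei*.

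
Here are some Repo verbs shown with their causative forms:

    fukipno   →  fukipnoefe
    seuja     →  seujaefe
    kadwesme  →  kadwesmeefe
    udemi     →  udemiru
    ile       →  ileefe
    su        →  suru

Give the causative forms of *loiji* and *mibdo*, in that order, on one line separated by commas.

Looking at the last vowel of each stem: -ru when the last vowel of the stem is a high vowel (*udemi*, *su*); -efe when the last vowel of the stem is a non-high vowel (*fukipno*, *seuja*, *kadwesme*, *ile*).
Since the last vowel of *loiji* is /i/ (a high vowel), it takes -ru, giving *loijiru*.
*mibdo* — last vowel /o/ (a non-high vowel) → -efe → *mibdoefe*.

loijiru, mibdoefe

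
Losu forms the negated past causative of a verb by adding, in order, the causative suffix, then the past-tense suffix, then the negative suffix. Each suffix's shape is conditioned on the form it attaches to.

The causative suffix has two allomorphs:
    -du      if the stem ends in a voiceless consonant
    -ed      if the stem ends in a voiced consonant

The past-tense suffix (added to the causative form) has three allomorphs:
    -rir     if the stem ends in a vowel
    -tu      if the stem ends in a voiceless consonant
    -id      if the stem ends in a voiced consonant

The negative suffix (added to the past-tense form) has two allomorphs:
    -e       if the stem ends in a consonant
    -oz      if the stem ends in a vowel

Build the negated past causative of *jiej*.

*jiej* — final consonant /j/ (voiced) → -ed → *jiejed*.
The causative form *jiejed* — final sound /d/ (a voiced consonant) → -id → *jiejedid*.
The final sound of the past-tense form *jiejedid* is /d/, which is a consonant, so the negative suffix is -e, giving *jiejedide*.

jiejedide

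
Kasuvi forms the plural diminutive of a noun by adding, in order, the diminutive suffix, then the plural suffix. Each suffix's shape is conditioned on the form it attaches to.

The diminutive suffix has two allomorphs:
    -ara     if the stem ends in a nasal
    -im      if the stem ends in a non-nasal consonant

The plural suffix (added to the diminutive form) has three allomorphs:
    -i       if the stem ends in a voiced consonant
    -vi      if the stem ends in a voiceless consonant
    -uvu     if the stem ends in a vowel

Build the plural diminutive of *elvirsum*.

elvirsumarauvu

The final consonant of *elvirsum* is /m/, which is a nasal, so the diminutive suffix is -ara, giving *elvirsumara*.
The diminutive form *elvirsumara* — final sound /a/ (a vowel) → -uvu → *elvirsumarauvu*.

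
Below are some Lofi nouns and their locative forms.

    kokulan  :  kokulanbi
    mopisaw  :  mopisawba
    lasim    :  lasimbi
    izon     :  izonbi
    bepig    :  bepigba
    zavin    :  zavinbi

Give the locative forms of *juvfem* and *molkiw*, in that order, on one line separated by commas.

juvfembi, molkiwba

The pattern is nasality of the final consonant: -bi when the stem ends in a nasal (*kokulan*, *lasim*, *izon*, *zavin*); -ba when the stem ends in a non-nasal consonant (*mopisaw*, *bepig*).
*juvfem*: final consonant = /m/, a nasal → -bi → *juvfembi*.
*molkiw*: final consonant = /w/, non-nasal → -ba → *molkiwba*.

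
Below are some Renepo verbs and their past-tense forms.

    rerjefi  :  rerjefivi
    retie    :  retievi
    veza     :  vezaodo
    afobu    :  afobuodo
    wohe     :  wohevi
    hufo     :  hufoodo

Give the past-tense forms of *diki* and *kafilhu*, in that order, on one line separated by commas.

The alternation tracks the last vowel of the stem — -vi when the last vowel of the stem is a front vowel (*rerjefi*, *retie*, *wohe*); -odo when the last vowel of the stem is a back vowel (*veza*, *afobu*, *hufo*).
The last vowel of *diki* is /i/, which is a front vowel, so the suffix is -vi, giving *dikivi*.
*kafilhu*: last vowel = /u/, a back vowel → -odo → *kafilhuodo*.

dikivi, kafilhuodo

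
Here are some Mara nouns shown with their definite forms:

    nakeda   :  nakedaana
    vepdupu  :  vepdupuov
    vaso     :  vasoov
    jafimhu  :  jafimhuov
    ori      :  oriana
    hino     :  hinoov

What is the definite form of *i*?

Looking at the last vowel of each stem: -ov when the last vowel of the stem is a rounded vowel (*vepdupu*, *vaso*, *jafimhu*, *hino*); -ana when the last vowel of the stem is an unrounded vowel (*nakeda*, *ori*).
*i*: last vowel = /i/, an unrounded vowel → -ana → *iana*.

iana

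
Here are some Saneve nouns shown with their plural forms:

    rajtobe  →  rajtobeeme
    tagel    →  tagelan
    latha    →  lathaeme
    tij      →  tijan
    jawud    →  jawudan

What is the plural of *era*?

The suffix is conditioned by the final sound: -an when the stem ends in a consonant (*tagel*, *tij*, *jawud*); -eme when the stem ends in a vowel (*rajtobe*, *latha*).
*era* — final sound /a/ (a vowel) → -eme → *eraeme*.

eraeme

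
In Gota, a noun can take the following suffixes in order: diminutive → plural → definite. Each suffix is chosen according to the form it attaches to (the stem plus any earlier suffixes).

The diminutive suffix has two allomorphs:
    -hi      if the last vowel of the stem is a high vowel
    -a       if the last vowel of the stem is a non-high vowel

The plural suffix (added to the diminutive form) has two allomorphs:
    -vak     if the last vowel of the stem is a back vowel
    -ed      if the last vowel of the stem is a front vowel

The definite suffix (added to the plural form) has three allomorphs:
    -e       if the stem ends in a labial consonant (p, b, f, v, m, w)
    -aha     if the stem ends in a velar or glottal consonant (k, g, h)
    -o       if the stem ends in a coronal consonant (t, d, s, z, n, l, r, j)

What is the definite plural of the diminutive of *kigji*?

kigjihiedo

*kigji*: last vowel = /i/, a high vowel → -hi → *kigjihi*.
Since the last vowel of the diminutive form *kigjihi* is /i/ (a front vowel), it takes -ed, giving *kigjihied*.
The plural form *kigjihied* — final consonant /d/ (coronal) → -o → *kigjihiedo*.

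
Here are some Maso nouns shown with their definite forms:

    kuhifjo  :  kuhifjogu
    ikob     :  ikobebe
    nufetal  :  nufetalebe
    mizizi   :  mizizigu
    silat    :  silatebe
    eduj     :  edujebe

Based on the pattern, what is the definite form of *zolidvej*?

The suffix is conditioned by the final sound: -ebe when the stem ends in a consonant (*ikob*, *nufetal*, *silat*, *eduj*); -gu when the stem ends in a vowel (*kuhifjo*, *mizizi*).
*zolidvej*: final sound = /j/, a consonant → -ebe → *zolidvejebe*.

zolidvejebe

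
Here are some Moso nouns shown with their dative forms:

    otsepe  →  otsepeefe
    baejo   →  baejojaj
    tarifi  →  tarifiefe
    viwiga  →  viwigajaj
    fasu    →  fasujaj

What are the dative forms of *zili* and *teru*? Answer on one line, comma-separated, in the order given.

Looking at the last vowel of each stem: -efe when the last vowel of the stem is a front vowel (*otsepe*, *tarifi*); -jaj when the last vowel of the stem is a back vowel (*baejo*, *viwiga*, *fasu*).
*zili*: last vowel = /i/, a front vowel → -efe → *ziliefe*.
The last vowel of *teru* is /u/, which is a back vowel, so the suffix is -jaj, giving *terujaj*.

ziliefe, terujaj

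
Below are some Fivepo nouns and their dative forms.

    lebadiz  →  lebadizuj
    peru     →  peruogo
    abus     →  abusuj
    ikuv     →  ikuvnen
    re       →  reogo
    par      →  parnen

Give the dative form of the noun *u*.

The suffix is conditioned by the final sound: -uj when the stem ends in a sibilant (*lebadiz*, *abus*); -nen when the stem ends in a non-sibilant consonant (*ikuv*, *par*); -ogo when the stem ends in a vowel (*peru*, *re*).
*u*: final sound = /u/, a vowel → -ogo → *uogo*.

uogo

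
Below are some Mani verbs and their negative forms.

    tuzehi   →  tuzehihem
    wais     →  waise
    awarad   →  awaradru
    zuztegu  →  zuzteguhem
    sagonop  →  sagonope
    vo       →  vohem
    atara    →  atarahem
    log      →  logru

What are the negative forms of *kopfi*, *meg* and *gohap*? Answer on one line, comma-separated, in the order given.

kopfihem, megru, gohape

The pattern is voicing of the final sound: -e when the stem ends in a voiceless consonant (*wais*, *sagonop*); -ru when the stem ends in a voiced consonant (*awarad*, *log*); -hem when the stem ends in a vowel (*tuzehi*, *zuztegu*, *vo*, *atara*).
*kopfi* — final sound /i/ (a vowel) → -hem → *kopfihem*.
*meg* — final sound /g/ (a voiced consonant) → -ru → *megru*.
Since the final sound of *gohap* is /p/ (a voiceless consonant), it takes -e, giving *gohape*.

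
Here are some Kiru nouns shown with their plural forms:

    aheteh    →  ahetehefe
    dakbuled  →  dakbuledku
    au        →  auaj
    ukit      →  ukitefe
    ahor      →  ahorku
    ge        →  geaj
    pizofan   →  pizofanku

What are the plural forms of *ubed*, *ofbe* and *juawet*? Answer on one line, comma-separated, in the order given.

The pattern is voicing of the final sound: -efe when the stem ends in a voiceless consonant (*aheteh*, *ukit*); -ku when the stem ends in a voiced consonant (*dakbuled*, *ahor*, *pizofan*); -aj when the stem ends in a vowel (*au*, *ge*).
*ubed* — final sound /d/ (a voiced consonant) → -ku → *ubedku*.
The final sound of *ofbe* is /e/, which is a vowel, so the suffix is -aj, giving *ofbeaj*.
*juawet* — final sound /t/ (a voiceless consonant) → -efe → *juawetefe*.

ubedku, ofbeaj, juawetefe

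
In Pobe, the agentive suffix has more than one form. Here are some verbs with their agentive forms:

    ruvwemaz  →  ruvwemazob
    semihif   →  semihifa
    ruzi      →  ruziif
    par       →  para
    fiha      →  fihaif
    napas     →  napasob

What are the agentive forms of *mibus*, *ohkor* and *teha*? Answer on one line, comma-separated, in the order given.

mibusob, ohkora, tehaif

The suffix is conditioned by the final sound: -ob when the stem ends in a sibilant (*ruvwemaz*, *napas*); -a when the stem ends in a non-sibilant consonant (*semihif*, *par*); -if when the stem ends in a vowel (*ruzi*, *fiha*).
*mibus* — final sound /s/ (a sibilant) → -ob → *mibusob*.
The final sound of *ohkor* is /r/, which is a non-sibilant consonant, so the suffix is -a, giving *ohkora*.
The final sound of *teha* is /a/, which is a vowel, so the suffix is -if, giving *tehaif*.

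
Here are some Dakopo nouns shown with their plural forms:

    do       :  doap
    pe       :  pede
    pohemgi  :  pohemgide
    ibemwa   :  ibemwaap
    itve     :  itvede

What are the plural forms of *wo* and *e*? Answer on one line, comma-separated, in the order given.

woap, ede

Looking at the last vowel of each stem: -de when the last vowel of the stem is a front vowel (*pe*, *pohemgi*, *itve*); -ap when the last vowel of the stem is a back vowel (*do*, *ibemwa*).
*wo*: last vowel = /o/, a back vowel → -ap → *woap*.
*e* — last vowel /e/ (a front vowel) → -de → *ede*.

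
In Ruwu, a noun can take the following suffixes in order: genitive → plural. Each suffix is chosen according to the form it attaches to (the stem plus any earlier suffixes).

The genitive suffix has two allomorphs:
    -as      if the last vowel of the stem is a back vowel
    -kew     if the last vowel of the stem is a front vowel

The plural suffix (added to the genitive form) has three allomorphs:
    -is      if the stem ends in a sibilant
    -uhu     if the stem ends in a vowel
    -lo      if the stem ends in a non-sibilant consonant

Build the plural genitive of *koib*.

koibkewlo

*koib* — last vowel /i/ (a front vowel) → -kew → *koibkew*.
The final sound of the genitive form *koibkew* is /w/, which is a non-sibilant consonant, so the plural suffix is -lo, giving *koibkewlo*.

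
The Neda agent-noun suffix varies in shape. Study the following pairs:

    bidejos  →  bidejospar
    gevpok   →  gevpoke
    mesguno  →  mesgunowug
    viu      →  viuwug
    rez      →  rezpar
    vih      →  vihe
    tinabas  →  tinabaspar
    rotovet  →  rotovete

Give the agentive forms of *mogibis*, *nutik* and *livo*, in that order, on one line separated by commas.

mogibispar, nutike, livowug

Looking at the final sound of each stem: -par when the stem ends in a sibilant (*bidejos*, *rez*, *tinabas*); -e when the stem ends in a non-sibilant consonant (*gevpok*, *vih*, *rotovet*); -wug when the stem ends in a vowel (*mesguno*, *viu*).
*mogibis* — final sound /s/ (a sibilant) → -par → *mogibispar*.
*nutik* — final sound /k/ (a non-sibilant consonant) → -e → *nutike*.
Since the final sound of *livo* is /o/ (a vowel), it takes -wug, giving *livowug*.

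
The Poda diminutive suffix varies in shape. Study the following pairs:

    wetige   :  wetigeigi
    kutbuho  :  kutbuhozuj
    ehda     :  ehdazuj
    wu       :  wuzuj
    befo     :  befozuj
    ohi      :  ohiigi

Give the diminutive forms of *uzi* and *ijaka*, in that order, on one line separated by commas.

The pattern is front/back vowel harmony: -igi when the last vowel of the stem is a front vowel (*wetige*, *ohi*); -zuj when the last vowel of the stem is a back vowel (*kutbuho*, *ehda*, *wu*, *befo*).
Since the last vowel of *uzi* is /i/ (a front vowel), it takes -igi, giving *uziigi*.
The last vowel of *ijaka* is /a/, which is a back vowel, so the suffix is -zuj, giving *ijakazuj*.

uziigi, ijakazuj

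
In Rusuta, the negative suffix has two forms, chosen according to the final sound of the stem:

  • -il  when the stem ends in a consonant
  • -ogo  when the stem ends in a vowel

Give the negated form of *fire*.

fireogo

*fire* — final sound /e/ (a vowel) → -ogo → *fireogo*.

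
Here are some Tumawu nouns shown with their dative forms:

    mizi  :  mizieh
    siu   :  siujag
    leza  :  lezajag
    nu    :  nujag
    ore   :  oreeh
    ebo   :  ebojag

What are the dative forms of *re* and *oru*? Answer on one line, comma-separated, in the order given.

reeh, orujag

The alternation tracks the last vowel of the stem — -eh when the last vowel of the stem is a front vowel (*mizi*, *ore*); -jag when the last vowel of the stem is a back vowel (*siu*, *leza*, *nu*, *ebo*).
*re* — last vowel /e/ (a front vowel) → -eh → *reeh*.
*oru*: last vowel = /u/, a back vowel → -jag → *orujag*.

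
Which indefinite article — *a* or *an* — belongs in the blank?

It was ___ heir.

an

The indefinite article is chosen by the initial *sound* of the following word, not its spelling.
*heir* begins with the sound /ɛ/ (silent h) — a vowel sound.
So the article is *an*: It was an heir.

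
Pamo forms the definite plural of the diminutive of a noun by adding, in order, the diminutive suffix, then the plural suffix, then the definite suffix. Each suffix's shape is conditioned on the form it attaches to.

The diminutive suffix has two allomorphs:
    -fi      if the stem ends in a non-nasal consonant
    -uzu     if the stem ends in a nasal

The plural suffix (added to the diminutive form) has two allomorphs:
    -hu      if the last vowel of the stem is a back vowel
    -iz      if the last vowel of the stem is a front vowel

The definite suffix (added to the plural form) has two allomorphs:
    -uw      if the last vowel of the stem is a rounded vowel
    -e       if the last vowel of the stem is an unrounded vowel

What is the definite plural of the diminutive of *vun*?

vunuzuhuuw

*vun* — final consonant /n/ (a nasal) → -uzu → *vunuzu*.
The diminutive form *vunuzu* — last vowel /u/ (a back vowel) → -hu → *vunuzuhu*.
The plural form *vunuzuhu*: last vowel = /u/, a rounded vowel → -uw → *vunuzuhuuw*.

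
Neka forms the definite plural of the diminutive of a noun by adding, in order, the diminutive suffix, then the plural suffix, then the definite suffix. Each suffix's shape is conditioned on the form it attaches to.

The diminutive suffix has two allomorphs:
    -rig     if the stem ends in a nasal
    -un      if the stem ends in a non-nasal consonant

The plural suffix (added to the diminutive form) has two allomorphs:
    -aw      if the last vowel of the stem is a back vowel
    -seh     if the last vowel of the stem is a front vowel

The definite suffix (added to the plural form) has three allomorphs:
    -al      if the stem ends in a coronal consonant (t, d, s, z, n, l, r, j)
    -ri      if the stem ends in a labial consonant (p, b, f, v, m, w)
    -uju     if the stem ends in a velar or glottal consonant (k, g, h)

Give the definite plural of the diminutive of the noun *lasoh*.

*lasoh*: final consonant = /h/, non-nasal → -un → *lasohun*.
The diminutive form *lasohun* — last vowel /u/ (a back vowel) → -aw → *lasohunaw*.
The plural form *lasohunaw*: final consonant = /w/, labial → -ri → *lasohunawri*.

lasohunawri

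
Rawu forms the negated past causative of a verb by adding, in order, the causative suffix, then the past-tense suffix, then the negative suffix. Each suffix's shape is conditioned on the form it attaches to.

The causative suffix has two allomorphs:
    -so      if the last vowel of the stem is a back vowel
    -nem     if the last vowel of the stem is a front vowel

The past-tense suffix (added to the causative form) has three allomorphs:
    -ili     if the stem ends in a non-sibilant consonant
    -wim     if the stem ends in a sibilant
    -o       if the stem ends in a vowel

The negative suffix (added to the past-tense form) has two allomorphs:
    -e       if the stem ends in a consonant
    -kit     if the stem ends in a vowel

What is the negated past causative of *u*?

*u*: last vowel = /u/, a back vowel → -so → *uso*.
The causative form *uso* — final sound /o/ (a vowel) → -o → *usoo*.
The past-tense form *usoo* — final sound /o/ (a vowel) → -kit → *usookit*.

usookit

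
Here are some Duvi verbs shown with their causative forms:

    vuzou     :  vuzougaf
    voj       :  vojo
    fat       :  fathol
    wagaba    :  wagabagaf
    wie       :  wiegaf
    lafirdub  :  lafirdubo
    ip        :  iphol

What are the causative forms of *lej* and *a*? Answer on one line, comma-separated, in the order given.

lejo, agaf

The alternation tracks the final sound of the stem — -hol when the stem ends in a voiceless consonant (*fat*, *ip*); -o when the stem ends in a voiced consonant (*voj*, *lafirdub*); -gaf when the stem ends in a vowel (*vuzou*, *wagaba*, *wie*).
*lej*: final sound = /j/, a voiced consonant → -o → *lejo*.
*a* — final sound /a/ (a vowel) → -gaf → *agaf*.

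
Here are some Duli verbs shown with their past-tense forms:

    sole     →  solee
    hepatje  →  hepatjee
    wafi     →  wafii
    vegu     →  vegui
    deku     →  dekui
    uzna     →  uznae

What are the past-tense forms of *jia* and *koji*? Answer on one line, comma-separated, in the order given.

jiae, kojii

The pattern is height harmony: -i when the last vowel of the stem is a high vowel (*wafi*, *vegu*, *deku*); -e when the last vowel of the stem is a non-high vowel (*sole*, *hepatje*, *uzna*).
*jia*: last vowel = /a/, a non-high vowel → -e → *jiae*.
The last vowel of *koji* is /i/, which is a high vowel, so the suffix is -i, giving *kojii*.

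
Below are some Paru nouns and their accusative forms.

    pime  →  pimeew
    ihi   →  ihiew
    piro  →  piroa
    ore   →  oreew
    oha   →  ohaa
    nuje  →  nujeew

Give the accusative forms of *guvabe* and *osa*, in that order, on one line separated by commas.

guvabeew, osaa

Looking at the last vowel of each stem: -ew when the last vowel of the stem is a front vowel (*pime*, *ihi*, *ore*, *nuje*); -a when the last vowel of the stem is a back vowel (*piro*, *oha*).
The last vowel of *guvabe* is /e/, which is a front vowel, so the suffix is -ew, giving *guvabeew*.
*osa* — last vowel /a/ (a back vowel) → -a → *osaa*.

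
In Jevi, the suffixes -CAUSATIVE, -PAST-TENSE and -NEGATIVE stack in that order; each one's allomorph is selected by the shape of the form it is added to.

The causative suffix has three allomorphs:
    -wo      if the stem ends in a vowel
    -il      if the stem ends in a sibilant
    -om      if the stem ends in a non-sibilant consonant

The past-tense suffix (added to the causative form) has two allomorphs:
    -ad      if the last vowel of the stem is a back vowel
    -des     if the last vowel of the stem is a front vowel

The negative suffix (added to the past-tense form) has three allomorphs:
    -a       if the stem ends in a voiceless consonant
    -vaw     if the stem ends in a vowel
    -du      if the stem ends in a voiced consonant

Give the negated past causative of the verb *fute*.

Since the final sound of *fute* is /e/ (a vowel), it takes -wo, giving *futewo*.
Since the last vowel of the causative form *futewo* is /o/ (a back vowel), it takes -ad, giving *futewoad*.
The past-tense form *futewoad*: final sound = /d/, a voiced consonant → -du → *futewoaddu*.

futewoaddu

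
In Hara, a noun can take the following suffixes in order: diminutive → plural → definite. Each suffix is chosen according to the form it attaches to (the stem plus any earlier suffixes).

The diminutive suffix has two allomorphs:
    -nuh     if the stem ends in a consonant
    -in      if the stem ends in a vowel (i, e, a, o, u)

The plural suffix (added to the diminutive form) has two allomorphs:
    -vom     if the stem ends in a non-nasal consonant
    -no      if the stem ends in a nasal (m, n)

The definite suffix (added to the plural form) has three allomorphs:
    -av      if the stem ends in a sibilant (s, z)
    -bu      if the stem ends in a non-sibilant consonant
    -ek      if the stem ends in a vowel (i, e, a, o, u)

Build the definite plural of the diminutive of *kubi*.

*kubi*: final sound = /i/, a vowel → -in → *kubiin*.
The final consonant of the diminutive form *kubiin* is /n/, which is a nasal, so the plural suffix is -no, giving *kubiinno*.
The plural form *kubiinno* — final sound /o/ (a vowel) → -ek → *kubiinnoek*.

kubiinnoek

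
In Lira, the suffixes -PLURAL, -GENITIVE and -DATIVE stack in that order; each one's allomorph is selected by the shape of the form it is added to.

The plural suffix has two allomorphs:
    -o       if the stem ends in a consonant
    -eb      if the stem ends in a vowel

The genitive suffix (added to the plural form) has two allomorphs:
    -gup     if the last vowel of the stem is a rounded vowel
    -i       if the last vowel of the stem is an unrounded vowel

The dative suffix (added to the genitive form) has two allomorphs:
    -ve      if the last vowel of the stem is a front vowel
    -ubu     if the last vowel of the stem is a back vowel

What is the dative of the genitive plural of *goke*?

*goke* — final sound /e/ (a vowel) → -eb → *gokeeb*.
The plural form *gokeeb*: last vowel = /e/, an unrounded vowel → -i → *gokeebi*.
Since the last vowel of the genitive form *gokeebi* is /i/ (a front vowel), it takes -ve, giving *gokeebive*.

gokeebive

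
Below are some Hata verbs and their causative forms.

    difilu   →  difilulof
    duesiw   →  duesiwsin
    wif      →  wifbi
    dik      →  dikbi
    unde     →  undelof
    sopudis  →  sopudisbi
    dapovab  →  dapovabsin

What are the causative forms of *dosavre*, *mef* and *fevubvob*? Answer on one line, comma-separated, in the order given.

dosavrelof, mefbi, fevubvobsin

The suffix is conditioned by the final sound: -bi when the stem ends in a voiceless consonant (*wif*, *dik*, *sopudis*); -sin when the stem ends in a voiced consonant (*duesiw*, *dapovab*); -lof when the stem ends in a vowel (*difilu*, *unde*).
The final sound of *dosavre* is /e/, which is a vowel, so the suffix is -lof, giving *dosavrelof*.
Since the final sound of *mef* is /f/ (a voiceless consonant), it takes -bi, giving *mefbi*.
*fevubvob* — final sound /b/ (a voiced consonant) → -sin → *fevubvobsin*.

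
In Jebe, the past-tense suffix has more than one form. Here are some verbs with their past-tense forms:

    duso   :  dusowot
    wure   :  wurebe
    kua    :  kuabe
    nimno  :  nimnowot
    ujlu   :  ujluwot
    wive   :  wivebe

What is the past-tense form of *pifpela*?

The suffix is conditioned by the last vowel: -wot when the last vowel of the stem is a rounded vowel (*duso*, *nimno*, *ujlu*); -be when the last vowel of the stem is an unrounded vowel (*wure*, *kua*, *wive*).
*pifpela* — last vowel /a/ (an unrounded vowel) → -be → *pifpelabe*.

pifpelabe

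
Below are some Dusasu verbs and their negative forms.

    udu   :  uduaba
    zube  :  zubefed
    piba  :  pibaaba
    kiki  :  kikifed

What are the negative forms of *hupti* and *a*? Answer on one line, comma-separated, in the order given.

Looking at the last vowel of each stem: -fed when the last vowel of the stem is a front vowel (*zube*, *kiki*); -aba when the last vowel of the stem is a back vowel (*udu*, *piba*).
*hupti*: last vowel = /i/, a front vowel → -fed → *huptifed*.
*a*: last vowel = /a/, a back vowel → -aba → *aaba*.

huptifed, aaba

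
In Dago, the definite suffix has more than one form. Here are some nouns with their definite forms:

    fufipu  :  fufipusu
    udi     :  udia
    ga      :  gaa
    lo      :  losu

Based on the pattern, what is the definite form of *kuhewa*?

kuhewaa

The alternation tracks the last vowel of the stem — -su when the last vowel of the stem is a rounded vowel (*fufipu*, *lo*); -a when the last vowel of the stem is an unrounded vowel (*udi*, *ga*).
The last vowel of *kuhewa* is /a/, which is an unrounded vowel, so the suffix is -a, giving *kuhewaa*.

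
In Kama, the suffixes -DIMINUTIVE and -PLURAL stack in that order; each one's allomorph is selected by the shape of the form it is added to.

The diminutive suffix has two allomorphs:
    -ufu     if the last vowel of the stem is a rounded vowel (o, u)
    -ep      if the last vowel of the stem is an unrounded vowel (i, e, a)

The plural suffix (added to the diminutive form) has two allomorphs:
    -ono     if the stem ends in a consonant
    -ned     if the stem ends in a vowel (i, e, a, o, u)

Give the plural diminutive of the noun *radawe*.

radaweepono

Since the last vowel of *radawe* is /e/ (an unrounded vowel), it takes -ep, giving *radaweep*.
The diminutive form *radaweep* — final sound /p/ (a consonant) → -ono → *radaweepono*.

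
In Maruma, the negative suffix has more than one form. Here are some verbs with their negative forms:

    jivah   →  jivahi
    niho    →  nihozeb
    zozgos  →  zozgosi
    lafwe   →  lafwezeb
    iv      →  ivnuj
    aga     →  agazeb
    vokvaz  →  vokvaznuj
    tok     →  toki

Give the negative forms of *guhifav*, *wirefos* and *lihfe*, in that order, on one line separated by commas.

guhifavnuj, wirefosi, lihfezeb

Looking at the final sound of each stem: -i when the stem ends in a voiceless consonant (*jivah*, *zozgos*, *tok*); -nuj when the stem ends in a voiced consonant (*iv*, *vokvaz*); -zeb when the stem ends in a vowel (*niho*, *lafwe*, *aga*).
Since the final sound of *guhifav* is /v/ (a voiced consonant), it takes -nuj, giving *guhifavnuj*.
*wirefos*: final sound = /s/, a voiceless consonant → -i → *wirefosi*.
*lihfe* — final sound /e/ (a vowel) → -zeb → *lihfezeb*.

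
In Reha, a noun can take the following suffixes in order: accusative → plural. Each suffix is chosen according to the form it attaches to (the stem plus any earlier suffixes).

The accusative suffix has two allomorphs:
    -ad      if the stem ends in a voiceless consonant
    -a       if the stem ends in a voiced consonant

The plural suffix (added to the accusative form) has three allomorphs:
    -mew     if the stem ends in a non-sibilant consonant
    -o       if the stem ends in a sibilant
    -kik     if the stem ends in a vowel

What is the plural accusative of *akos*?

*akos* — final consonant /s/ (voiceless) → -ad → *akosad*.
The accusative form *akosad* — final sound /d/ (a non-sibilant consonant) → -mew → *akosadmew*.

akosadmew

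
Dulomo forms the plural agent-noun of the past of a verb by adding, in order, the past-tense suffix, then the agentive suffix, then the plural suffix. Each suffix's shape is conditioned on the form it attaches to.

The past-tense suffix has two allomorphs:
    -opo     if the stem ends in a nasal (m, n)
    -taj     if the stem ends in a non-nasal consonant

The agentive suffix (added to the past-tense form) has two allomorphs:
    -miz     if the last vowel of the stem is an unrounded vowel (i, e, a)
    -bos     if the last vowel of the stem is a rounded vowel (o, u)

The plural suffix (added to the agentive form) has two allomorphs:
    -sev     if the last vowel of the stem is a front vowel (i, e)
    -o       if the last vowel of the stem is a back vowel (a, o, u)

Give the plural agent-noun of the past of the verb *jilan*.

*jilan*: final consonant = /n/, a nasal → -opo → *jilanopo*.
The past-tense form *jilanopo*: last vowel = /o/, a rounded vowel → -bos → *jilanopobos*.
The agentive form *jilanopobos*: last vowel = /o/, a back vowel → -o → *jilanopoboso*.

jilanopoboso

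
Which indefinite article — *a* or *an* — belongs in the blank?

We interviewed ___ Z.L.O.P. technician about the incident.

a

The indefinite article is chosen by the initial *sound* of the following word, not its spelling.
The initialism *Z.L.O.P.* is read letter by letter; the first letter, Z, is pronounced /ziː/, which begins with a consonant sound.
So the article is *a*: We interviewed a Z.L.O.P. technician about the incident.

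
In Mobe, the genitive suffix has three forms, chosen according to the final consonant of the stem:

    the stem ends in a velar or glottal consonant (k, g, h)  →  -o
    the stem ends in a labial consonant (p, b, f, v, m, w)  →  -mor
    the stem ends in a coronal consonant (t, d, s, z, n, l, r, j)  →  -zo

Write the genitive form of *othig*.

The final consonant of *othig* is /g/, which is velar/glottal, so the suffix is -o, giving *othigo*.

othigo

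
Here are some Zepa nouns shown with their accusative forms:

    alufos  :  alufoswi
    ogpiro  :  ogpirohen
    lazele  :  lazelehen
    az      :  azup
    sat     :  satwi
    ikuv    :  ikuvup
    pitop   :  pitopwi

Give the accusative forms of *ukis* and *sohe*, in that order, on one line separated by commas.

ukiswi, sohehen

The alternation tracks the final sound of the stem — -wi when the stem ends in a voiceless consonant (*alufos*, *sat*, *pitop*); -up when the stem ends in a voiced consonant (*az*, *ikuv*); -hen when the stem ends in a vowel (*ogpiro*, *lazele*).
*ukis*: final sound = /s/, a voiceless consonant → -wi → *ukiswi*.
*sohe*: final sound = /e/, a vowel → -hen → *sohehen*.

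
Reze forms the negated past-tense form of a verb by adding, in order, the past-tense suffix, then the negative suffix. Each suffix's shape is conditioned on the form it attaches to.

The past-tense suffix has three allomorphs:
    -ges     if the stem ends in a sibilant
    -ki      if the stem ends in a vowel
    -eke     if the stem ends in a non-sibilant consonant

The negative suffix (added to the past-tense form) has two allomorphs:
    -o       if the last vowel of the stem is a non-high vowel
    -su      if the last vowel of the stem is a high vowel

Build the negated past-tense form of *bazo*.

bazokisu

*bazo* — final sound /o/ (a vowel) → -ki → *bazoki*.
The past-tense form *bazoki*: last vowel = /i/, a high vowel → -su → *bazokisu*.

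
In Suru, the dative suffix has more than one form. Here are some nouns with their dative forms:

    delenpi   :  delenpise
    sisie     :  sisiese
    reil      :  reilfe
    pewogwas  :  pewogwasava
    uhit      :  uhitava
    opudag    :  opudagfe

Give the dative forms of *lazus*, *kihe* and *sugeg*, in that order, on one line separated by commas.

lazusava, kihese, sugegfe

The suffix is conditioned by the final sound: -ava when the stem ends in a voiceless consonant (*pewogwas*, *uhit*); -fe when the stem ends in a voiced consonant (*reil*, *opudag*); -se when the stem ends in a vowel (*delenpi*, *sisie*).
*lazus*: final sound = /s/, a voiceless consonant → -ava → *lazusava*.
*kihe* — final sound /e/ (a vowel) → -se → *kihese*.
Since the final sound of *sugeg* is /g/ (a voiced consonant), it takes -fe, giving *sugegfe*.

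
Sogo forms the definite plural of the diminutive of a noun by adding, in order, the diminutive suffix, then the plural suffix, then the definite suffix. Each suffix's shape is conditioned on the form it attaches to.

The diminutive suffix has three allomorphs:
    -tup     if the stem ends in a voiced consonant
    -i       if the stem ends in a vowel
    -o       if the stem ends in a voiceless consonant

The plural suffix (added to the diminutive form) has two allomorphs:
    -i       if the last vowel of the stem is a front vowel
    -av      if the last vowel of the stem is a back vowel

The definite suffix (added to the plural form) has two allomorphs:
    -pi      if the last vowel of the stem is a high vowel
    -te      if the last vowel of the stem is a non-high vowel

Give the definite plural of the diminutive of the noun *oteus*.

*oteus* — final sound /s/ (a voiceless consonant) → -o → *oteuso*.
The diminutive form *oteuso* — last vowel /o/ (a back vowel) → -av → *oteusoav*.
The last vowel of the plural form *oteusoav* is /a/, which is a non-high vowel, so the definite suffix is -te, giving *oteusoavte*.

oteusoavte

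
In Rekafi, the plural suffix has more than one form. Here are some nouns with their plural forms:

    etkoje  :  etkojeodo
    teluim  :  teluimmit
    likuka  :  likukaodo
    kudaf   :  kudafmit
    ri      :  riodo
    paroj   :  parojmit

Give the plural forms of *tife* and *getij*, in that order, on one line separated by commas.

The pattern is consonant vs. vowel: -mit when the stem ends in a consonant (*teluim*, *kudaf*, *paroj*); -odo when the stem ends in a vowel (*etkoje*, *likuka*, *ri*).
Since the final sound of *tife* is /e/ (a vowel), it takes -odo, giving *tifeodo*.
*getij*: final sound = /j/, a consonant → -mit → *getijmit*.

tifeodo, getijmit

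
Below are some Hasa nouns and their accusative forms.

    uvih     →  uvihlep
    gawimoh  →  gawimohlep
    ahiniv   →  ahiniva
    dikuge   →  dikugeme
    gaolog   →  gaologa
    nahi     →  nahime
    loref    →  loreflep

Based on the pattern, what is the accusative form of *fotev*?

foteva

The alternation tracks the final sound of the stem — -lep when the stem ends in a voiceless consonant (*uvih*, *gawimoh*, *loref*); -a when the stem ends in a voiced consonant (*ahiniv*, *gaolog*); -me when the stem ends in a vowel (*dikuge*, *nahi*).
*fotev*: final sound = /v/, a voiced consonant → -a → *foteva*.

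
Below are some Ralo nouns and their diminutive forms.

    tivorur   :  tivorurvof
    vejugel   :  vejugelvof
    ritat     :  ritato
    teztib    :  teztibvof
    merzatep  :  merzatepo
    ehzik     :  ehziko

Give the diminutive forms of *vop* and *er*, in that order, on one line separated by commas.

vopo, ervof

The alternation tracks the final consonant of the stem — -o when the stem ends in a voiceless consonant (*ritat*, *merzatep*, *ehzik*); -vof when the stem ends in a voiced consonant (*tivorur*, *vejugel*, *teztib*).
The final consonant of *vop* is /p/, which is voiceless, so the suffix is -o, giving *vopo*.
*er* — final consonant /r/ (voiced) → -vof → *ervof*.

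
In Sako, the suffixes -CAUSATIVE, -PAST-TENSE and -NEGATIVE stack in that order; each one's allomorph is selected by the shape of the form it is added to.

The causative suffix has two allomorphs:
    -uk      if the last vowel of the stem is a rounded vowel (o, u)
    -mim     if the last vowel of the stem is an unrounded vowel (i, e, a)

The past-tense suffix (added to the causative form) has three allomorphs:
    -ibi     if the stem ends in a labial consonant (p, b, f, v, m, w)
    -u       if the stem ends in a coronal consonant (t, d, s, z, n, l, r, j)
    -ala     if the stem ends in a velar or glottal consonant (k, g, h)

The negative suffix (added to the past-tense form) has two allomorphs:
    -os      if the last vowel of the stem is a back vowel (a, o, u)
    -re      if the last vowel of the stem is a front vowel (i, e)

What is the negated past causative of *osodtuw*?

osodtuwukalaos

*osodtuw*: last vowel = /u/, a rounded vowel → -uk → *osodtuwuk*.
The final consonant of the causative form *osodtuwuk* is /k/, which is velar/glottal, so the past-tense suffix is -ala, giving *osodtuwukala*.
Since the last vowel of the past-tense form *osodtuwukala* is /a/ (a back vowel), it takes -os, giving *osodtuwukalaos*.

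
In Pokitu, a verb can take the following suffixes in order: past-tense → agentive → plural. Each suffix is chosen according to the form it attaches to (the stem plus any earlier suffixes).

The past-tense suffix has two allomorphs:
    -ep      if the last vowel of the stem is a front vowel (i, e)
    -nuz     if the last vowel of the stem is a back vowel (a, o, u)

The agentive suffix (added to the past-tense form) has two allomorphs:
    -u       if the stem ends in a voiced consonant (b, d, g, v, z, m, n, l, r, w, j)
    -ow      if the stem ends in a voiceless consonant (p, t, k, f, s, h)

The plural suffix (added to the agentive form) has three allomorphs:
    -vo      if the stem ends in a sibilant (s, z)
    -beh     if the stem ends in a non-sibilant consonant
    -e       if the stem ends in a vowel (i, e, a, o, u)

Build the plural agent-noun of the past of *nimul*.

Since the last vowel of *nimul* is /u/ (a back vowel), it takes -nuz, giving *nimulnuz*.
The past-tense form *nimulnuz*: final consonant = /z/, voiced → -u → *nimulnuzu*.
The agentive form *nimulnuzu*: final sound = /u/, a vowel → -e → *nimulnuzue*.

nimulnuzue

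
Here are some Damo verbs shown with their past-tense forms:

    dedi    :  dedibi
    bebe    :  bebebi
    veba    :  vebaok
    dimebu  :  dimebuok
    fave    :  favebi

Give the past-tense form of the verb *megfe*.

The alternation tracks the last vowel of the stem — -bi when the last vowel of the stem is a front vowel (*dedi*, *bebe*, *fave*); -ok when the last vowel of the stem is a back vowel (*veba*, *dimebu*).
Since the last vowel of *megfe* is /e/ (a front vowel), it takes -bi, giving *megfebi*.

megfebi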